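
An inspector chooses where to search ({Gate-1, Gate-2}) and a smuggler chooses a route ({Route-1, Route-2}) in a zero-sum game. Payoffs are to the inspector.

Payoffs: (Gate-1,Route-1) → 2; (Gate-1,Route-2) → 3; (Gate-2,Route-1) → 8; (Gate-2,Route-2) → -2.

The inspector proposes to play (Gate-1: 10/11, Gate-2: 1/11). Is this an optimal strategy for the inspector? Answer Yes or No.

Against Route-1 this mix gives (10/11)·2 + (1/11)·8 = 28/11.
Against Route-2 this mix gives (10/11)·3 + (1/11)·(-2) = 28/11.
All of the smuggler's active replies (Route-1, Route-2) yield 28/11, and no column does worse for the inspector. The mix makes the smuggler indifferent and guarantees 28/11, so it is optimal.

Yes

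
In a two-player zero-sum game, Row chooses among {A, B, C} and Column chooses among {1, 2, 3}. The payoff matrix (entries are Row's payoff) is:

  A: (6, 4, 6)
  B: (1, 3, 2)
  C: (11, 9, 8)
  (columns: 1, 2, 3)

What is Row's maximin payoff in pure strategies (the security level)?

Row minima: A → 4, B → 1, C → 8.
The best of these is 8.

8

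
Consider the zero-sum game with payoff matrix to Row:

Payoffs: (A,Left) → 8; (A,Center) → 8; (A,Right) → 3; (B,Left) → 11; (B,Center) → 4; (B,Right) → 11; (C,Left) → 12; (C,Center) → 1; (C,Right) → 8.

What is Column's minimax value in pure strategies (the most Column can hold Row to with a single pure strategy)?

8

Column maxima: Left → 12, Center → 8, Right → 11.
The smallest of these is 8.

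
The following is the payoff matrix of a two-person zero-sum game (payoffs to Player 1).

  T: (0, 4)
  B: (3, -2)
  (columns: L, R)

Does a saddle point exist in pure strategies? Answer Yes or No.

No

Row minima: T → 0, B → -2; maximin = 0.
Column maxima: L → 3, R → 4; minimax = 3.
0 ≠ 3, so no pure-strategy equilibrium exists.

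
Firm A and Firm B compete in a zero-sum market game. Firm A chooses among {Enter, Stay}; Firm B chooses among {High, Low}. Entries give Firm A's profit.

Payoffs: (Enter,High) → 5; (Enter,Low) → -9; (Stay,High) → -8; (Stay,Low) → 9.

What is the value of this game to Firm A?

Row minima: Enter → -9, Stay → -8; maximin = -8.
Column maxima: High → 5, Low → 9; minimax = 5.
-8 ≠ 5, so there is no saddle point; optimal play is mixed.
Let Firm A play Enter with probability p. Expected payoff against High: 5p + (-8)(1−p) = 13p − 8; against Low: (-9)p + 9(1−p) = −18p + 9.
Setting these equal: 13p − 8 = −18p + 9 ⇒ 31p = 17 ⇒ p = 17/31, and the value is (13)·(17/31) − 8 = -27/31.
For Firm B: with q = P(High), equating Enter's and Stay's payoffs gives 14q − 9 = −17q + 9 ⇒ q = 18/31.

-27/31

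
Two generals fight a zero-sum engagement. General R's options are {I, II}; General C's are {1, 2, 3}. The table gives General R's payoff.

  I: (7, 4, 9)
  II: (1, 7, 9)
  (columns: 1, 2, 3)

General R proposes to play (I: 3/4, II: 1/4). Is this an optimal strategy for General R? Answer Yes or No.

No

Against 1 this mix gives (3/4)·7 + (1/4)·1 = 11/2.
Against 2 this mix gives (3/4)·4 + (1/4)·7 = 19/4.
Against 3 this mix gives (3/4)·9 + (1/4)·9 = 9.
General C will play 2, holding General R to 19/4. Shifting weight toward the row that does better against 2 would raise this floor (the equalizing mix achieves 5 against both 2 and 1), so the proposed strategy is not optimal.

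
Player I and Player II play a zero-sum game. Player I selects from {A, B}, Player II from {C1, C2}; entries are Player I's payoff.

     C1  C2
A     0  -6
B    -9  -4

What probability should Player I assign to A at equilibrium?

Row minima: A → -6, B → -9; maximin = -6.
Column maxima: C1 → 0, C2 → -4; minimax = -4.
-6 ≠ -4, so there is no saddle point; optimal play is mixed.
Let Player I play A with probability p. Expected payoff against C1: 0p + (-9)(1−p) = 9p − 9; against C2: (-6)p + (-4)(1−p) = −2p − 4.
Setting these equal: 9p − 9 = −2p − 4 ⇒ 11p = 5 ⇒ p = 5/11, and the value is (9)·(5/11) − 9 = -54/11.
For Player II: with q = P(C1), equating A's and B's payoffs gives 6q − 6 = −5q − 4 ⇒ q = 2/11.

5/11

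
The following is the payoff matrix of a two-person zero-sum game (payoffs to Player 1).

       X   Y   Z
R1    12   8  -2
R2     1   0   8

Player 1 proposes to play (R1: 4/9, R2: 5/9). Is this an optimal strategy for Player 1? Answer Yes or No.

Against X this mix gives (4/9)·12 + (5/9)·1 = 53/9.
Against Y this mix gives (4/9)·8 + (5/9)·0 = 32/9.
Against Z this mix gives (4/9)·(-2) + (5/9)·8 = 32/9.
All of Player 2's active replies (Y, Z) yield 32/9, and no column does worse for Player 1. The mix makes Player 2 indifferent and guarantees 32/9, so it is optimal.

Yes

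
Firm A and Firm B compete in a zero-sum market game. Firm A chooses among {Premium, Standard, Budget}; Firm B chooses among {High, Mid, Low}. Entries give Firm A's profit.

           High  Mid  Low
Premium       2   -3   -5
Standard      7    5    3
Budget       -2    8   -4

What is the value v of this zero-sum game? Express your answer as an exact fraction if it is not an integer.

3

Row minima: Premium → -5, Standard → 3, Budget → -4; maximin = 3.
Column maxima: High → 7, Mid → 8, Low → 3; minimax = 3.
Since maximin = minimax = 3, there is a saddle point and the value is 3.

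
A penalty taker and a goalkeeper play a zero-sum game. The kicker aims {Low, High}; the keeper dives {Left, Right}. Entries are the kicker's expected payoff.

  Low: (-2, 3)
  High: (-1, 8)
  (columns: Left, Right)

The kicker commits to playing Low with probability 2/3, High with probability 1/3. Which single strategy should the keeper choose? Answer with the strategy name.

If the keeper plays Left, the kicker's expected payoff is (2/3)·(-2) + (1/3)·(-1) = -5/3.
If the keeper plays Right, the kicker's expected payoff is (2/3)·3 + (1/3)·8 = 14/3.
The keeper minimizes the kicker's payoff; the smallest is -5/3, so the best response is Left.

Left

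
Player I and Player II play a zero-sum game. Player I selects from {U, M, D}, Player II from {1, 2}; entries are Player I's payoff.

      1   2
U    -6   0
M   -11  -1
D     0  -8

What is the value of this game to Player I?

Row minima: U → -6, M → -11, D → -8; maximin = -6.
Column maxima: 1 → 0, 2 → 0; minimax = 0.
-6 ≠ 0, so there is no saddle point; optimal play is mixed.
M is strictly dominated by U, so Player I never plays it.
On the remaining 2×2 (U, D vs 1, 2):
Let Player I play U with probability p. Expected payoff against 1: (-6)p + 0(1−p) = −6p; against 2: 0p + (-8)(1−p) = 8p − 8.
Setting these equal: −6p = 8p − 8 ⇒ −14p = -8 ⇒ p = 4/7, and the value is (-6)·(4/7) = -24/7.
For Player II: with q = P(1), equating U's and D's payoffs gives −6q = 8q − 8 ⇒ q = 4/7.

-24/7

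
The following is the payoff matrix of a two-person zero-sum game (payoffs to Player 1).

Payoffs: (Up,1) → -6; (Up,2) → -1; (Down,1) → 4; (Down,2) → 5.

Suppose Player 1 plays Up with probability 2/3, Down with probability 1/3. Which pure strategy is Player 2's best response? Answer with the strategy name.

1

If Player 2 plays 1, Player 1's expected payoff is (2/3)·(-6) + (1/3)·4 = -8/3.
If Player 2 plays 2, Player 1's expected payoff is (2/3)·(-1) + (1/3)·5 = 1.
Player 2 minimizes Player 1's payoff; the smallest is -8/3, so the best response is 1.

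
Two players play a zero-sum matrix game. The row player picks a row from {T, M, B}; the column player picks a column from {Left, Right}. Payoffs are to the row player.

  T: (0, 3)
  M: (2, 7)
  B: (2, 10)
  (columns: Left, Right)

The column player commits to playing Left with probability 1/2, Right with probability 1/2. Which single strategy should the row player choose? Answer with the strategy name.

Expected payoff of T: (1/2)·0 + (1/2)·3 = 3/2.
Expected payoff of M: (1/2)·2 + (1/2)·7 = 9/2.
Expected payoff of B: (1/2)·2 + (1/2)·10 = 6.
The largest is 6, so the row player's best response is B.

B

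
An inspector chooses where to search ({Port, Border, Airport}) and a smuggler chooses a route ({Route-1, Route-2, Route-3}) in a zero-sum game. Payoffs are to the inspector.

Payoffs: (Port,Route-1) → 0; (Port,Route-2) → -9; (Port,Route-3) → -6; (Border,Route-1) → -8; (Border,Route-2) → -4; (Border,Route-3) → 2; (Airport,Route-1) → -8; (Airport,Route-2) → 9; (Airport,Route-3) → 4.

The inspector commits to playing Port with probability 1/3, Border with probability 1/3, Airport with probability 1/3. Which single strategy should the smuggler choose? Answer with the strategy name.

Route-1

If the smuggler plays Route-1, the inspector's expected payoff is (1/3)·0 + (1/3)·(-8) + (1/3)·(-8) = -16/3.
If the smuggler plays Route-2, the inspector's expected payoff is (1/3)·(-9) + (1/3)·(-4) + (1/3)·9 = -4/3.
If the smuggler plays Route-3, the inspector's expected payoff is (1/3)·(-6) + (1/3)·2 + (1/3)·4 = 0.
The smuggler minimizes the inspector's payoff; the smallest is -16/3, so the best response is Route-1.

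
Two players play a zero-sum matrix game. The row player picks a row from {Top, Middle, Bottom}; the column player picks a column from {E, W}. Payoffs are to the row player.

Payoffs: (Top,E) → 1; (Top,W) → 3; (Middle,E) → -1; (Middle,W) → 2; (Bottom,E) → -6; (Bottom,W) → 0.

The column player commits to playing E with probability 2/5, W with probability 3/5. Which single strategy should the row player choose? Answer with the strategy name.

Top

Expected payoff of Top: (2/5)·1 + (3/5)·3 = 11/5.
Expected payoff of Middle: (2/5)·(-1) + (3/5)·2 = 4/5.
Expected payoff of Bottom: (2/5)·(-6) + (3/5)·0 = -12/5.
The largest is 11/5, so the row player's best response is Top.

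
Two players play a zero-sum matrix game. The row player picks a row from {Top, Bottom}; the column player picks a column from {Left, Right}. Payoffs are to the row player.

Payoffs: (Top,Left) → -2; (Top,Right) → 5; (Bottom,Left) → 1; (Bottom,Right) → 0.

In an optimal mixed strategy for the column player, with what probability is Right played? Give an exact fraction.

3/8

Row minima: Top → -2, Bottom → 0; maximin = 0.
Column maxima: Left → 1, Right → 5; minimax = 1.
0 ≠ 1, so there is no saddle point; optimal play is mixed.
Let the row player play Top with probability p. Expected payoff against Left: (-2)p + 1(1−p) = −3p + 1; against Right: 5p + 0(1−p) = 5p.
Setting these equal: −3p + 1 = 5p ⇒ −8p = -1 ⇒ p = 1/8, and the value is (-3)·(1/8) + 1 = 5/8.
For the column player: with q = P(Left), equating Top's and Bottom's payoffs gives −7q + 5 = q ⇒ q = 5/8.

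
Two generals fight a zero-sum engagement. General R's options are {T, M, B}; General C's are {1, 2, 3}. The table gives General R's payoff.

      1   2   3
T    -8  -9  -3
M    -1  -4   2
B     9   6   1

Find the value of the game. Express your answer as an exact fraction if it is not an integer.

Row minima: T → -9, M → -4, B → 1; maximin = 1.
Column maxima: 1 → 9, 2 → 6, 3 → 2; minimax = 2.
1 ≠ 2, so there is no saddle point; optimal play is mixed.
T is strictly dominated by M, so General R never plays it.
1 is strictly dominated by 2 (it gives General R strictly more in every row), so General C never plays it.
On the remaining 2×2 (M, B vs 2, 3):
Let General R play M with probability p. Expected payoff against 2: (-4)p + 6(1−p) = −10p + 6; against 3: 2p + 1(1−p) = p + 1.
Setting these equal: −10p + 6 = p + 1 ⇒ −11p = -5 ⇒ p = 5/11, and the value is (-10)·(5/11) + 6 = 16/11.
For General C: with q = P(2), equating M's and B's payoffs gives −6q + 2 = 5q + 1 ⇒ q = 1/11.

16/11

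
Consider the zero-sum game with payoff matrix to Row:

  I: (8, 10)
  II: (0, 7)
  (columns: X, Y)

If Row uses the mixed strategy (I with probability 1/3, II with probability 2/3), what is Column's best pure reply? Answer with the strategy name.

X

If Column plays X, Row's expected payoff is (1/3)·8 + (2/3)·0 = 8/3.
If Column plays Y, Row's expected payoff is (1/3)·10 + (2/3)·7 = 8.
Column minimizes Row's payoff; the smallest is 8/3, so the best response is X.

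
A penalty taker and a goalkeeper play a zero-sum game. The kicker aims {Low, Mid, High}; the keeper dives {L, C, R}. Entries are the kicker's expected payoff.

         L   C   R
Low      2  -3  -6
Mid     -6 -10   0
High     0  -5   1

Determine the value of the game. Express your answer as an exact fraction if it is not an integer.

-11/3

Row minima: Low → -6, Mid → -10, High → -5; maximin = -5.
Column maxima: L → 2, C → -3, R → 1; minimax = -3.
-5 ≠ -3, so there is no saddle point; optimal play is mixed.
Mid is strictly dominated by High, so the kicker never plays it.
L is strictly dominated by C (it gives the kicker strictly more in every row), so the keeper never plays it.
On the remaining 2×2 (Low, High vs C, R):
Let the kicker play Low with probability p. Expected payoff against C: (-3)p + (-5)(1−p) = 2p − 5; against R: (-6)p + 1(1−p) = −7p + 1.
Setting these equal: 2p − 5 = −7p + 1 ⇒ 9p = 6 ⇒ p = 2/3, and the value is (2)·(2/3) − 5 = -11/3.
For the keeper: with q = P(C), equating Low's and High's payoffs gives 3q − 6 = −6q + 1 ⇒ q = 7/9.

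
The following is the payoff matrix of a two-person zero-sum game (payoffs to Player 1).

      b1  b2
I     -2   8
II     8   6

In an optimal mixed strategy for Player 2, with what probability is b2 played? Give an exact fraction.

5/6

Row minima: I → -2, II → 6; maximin = 6.
Column maxima: b1 → 8, b2 → 8; minimax = 8.
6 ≠ 8, so there is no saddle point; optimal play is mixed.
Let Player 1 play I with probability p. Expected payoff against b1: (-2)p + 8(1−p) = −10p + 8; against b2: 8p + 6(1−p) = 2p + 6.
Setting these equal: −10p + 8 = 2p + 6 ⇒ −12p = -2 ⇒ p = 1/6, and the value is (-10)·(1/6) + 8 = 19/3.
For Player 2: with q = P(b1), equating I's and II's payoffs gives −10q + 8 = 2q + 6 ⇒ q = 1/6.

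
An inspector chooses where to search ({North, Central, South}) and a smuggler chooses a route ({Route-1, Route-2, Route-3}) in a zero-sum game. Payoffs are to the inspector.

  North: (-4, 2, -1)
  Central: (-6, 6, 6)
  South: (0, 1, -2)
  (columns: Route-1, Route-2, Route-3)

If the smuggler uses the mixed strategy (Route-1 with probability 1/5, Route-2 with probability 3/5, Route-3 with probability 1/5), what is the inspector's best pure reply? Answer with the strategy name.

Central

Expected payoff of North: (1/5)·(-4) + (3/5)·2 + (1/5)·(-1) = 1/5.
Expected payoff of Central: (1/5)·(-6) + (3/5)·6 + (1/5)·6 = 18/5.
Expected payoff of South: (1/5)·0 + (3/5)·1 + (1/5)·(-2) = 1/5.
The largest is 18/5, so the inspector's best response is Central.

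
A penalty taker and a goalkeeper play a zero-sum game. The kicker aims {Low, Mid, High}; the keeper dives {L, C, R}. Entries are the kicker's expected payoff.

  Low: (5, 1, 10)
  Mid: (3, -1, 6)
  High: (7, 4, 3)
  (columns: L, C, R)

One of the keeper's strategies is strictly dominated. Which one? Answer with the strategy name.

L

C holds the kicker's payoff strictly below L in every row: 1 < 5, -1 < 3, 4 < 7.
So L is strictly dominated for the keeper.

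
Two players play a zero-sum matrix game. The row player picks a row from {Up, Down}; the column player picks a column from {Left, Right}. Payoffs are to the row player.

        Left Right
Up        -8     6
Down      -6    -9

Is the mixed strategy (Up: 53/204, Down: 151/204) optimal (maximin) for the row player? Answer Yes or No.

No

Against Left this mix gives (53/204)·(-8) + (151/204)·(-6) = -665/102.
Against Right this mix gives (53/204)·6 + (151/204)·(-9) = -347/68.
The column player will play Left, holding the row player to -665/102. Shifting weight toward the row that does better against Left would raise this floor (the equalizing mix achieves -108/17 against both Left and Right), so the proposed strategy is not optimal.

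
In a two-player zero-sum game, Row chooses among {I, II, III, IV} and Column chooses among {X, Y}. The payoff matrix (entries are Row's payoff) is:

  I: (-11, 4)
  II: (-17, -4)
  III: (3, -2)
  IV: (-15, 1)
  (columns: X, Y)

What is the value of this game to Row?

-1/2

Row minima: I → -11, II → -17, III → -2, IV → -15; maximin = -2.
Column maxima: X → 3, Y → 4; minimax = 3.
-2 ≠ 3, so there is no saddle point; optimal play is mixed.
II is strictly dominated by I, so Row never plays it.
IV is strictly dominated by I, so Row never plays it.
On the remaining 2×2 (I, III vs X, Y):
Let Row play I with probability p. Expected payoff against X: (-11)p + 3(1−p) = −14p + 3; against Y: 4p + (-2)(1−p) = 6p − 2.
Setting these equal: −14p + 3 = 6p − 2 ⇒ −20p = -5 ⇒ p = 1/4, and the value is (-14)·(1/4) + 3 = -1/2.
For Column: with q = P(X), equating I's and III's payoffs gives −15q + 4 = 5q − 2 ⇒ q = 3/10.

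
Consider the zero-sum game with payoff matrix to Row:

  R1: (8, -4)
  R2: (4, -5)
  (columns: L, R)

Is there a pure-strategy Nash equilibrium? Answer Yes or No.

Row minima: R1 → -4, R2 → -5; maximin = -4.
Column maxima: L → 8, R → -4; minimax = -4.
maximin = minimax = -4, so a saddle point exists.

Yes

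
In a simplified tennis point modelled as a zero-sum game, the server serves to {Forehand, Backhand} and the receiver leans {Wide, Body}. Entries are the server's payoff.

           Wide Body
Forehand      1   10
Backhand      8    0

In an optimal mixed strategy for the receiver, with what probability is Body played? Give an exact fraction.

7/17

Row minima: Forehand → 1, Backhand → 0; maximin = 1.
Column maxima: Wide → 8, Body → 10; minimax = 8.
1 ≠ 8, so there is no saddle point; optimal play is mixed.
Let the server play Forehand with probability p. Expected payoff against Wide: 1p + 8(1−p) = −7p + 8; against Body: 10p + 0(1−p) = 10p.
Setting these equal: −7p + 8 = 10p ⇒ −17p = -8 ⇒ p = 8/17, and the value is (-7)·(8/17) + 8 = 80/17.
For the receiver: with q = P(Wide), equating Forehand's and Backhand's payoffs gives −9q + 10 = 8q ⇒ q = 10/17.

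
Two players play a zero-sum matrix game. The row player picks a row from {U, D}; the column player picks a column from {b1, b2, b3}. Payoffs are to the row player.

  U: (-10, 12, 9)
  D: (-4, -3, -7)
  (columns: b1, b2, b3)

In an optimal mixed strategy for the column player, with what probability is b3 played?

3/11

Row minima: U → -10, D → -7; maximin = -7.
Column maxima: b1 → -4, b2 → 12, b3 → 9; minimax = -4.
-7 ≠ -4, so there is no saddle point; optimal play is mixed.
b2 is strictly dominated by b1 (it gives the row player strictly more in every row), so the column player never plays it.
On the remaining 2×2 (U, D vs b1, b3):
Let the row player play U with probability p. Expected payoff against b1: (-10)p + (-4)(1−p) = −6p − 4; against b3: 9p + (-7)(1−p) = 16p − 7.
Setting these equal: −6p − 4 = 16p − 7 ⇒ −22p = -3 ⇒ p = 3/22, and the value is (-6)·(3/22) − 4 = -53/11.
For the column player: with q = P(b1), equating U's and D's payoffs gives −19q + 9 = 3q − 7 ⇒ q = 8/11.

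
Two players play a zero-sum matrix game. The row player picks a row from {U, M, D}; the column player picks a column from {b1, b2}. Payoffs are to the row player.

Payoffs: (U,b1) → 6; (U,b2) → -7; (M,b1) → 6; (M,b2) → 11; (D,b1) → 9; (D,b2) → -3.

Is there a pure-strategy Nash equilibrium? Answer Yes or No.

No

Row minima: U → -7, M → 6, D → -3; maximin = 6.
Column maxima: b1 → 9, b2 → 11; minimax = 9.
6 ≠ 9, so no pure-strategy equilibrium exists.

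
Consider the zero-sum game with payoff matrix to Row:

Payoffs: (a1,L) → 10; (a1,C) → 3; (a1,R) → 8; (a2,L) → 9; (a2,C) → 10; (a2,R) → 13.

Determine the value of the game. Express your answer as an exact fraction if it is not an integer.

Row minima: a1 → 3, a2 → 9; maximin = 9.
Column maxima: L → 10, C → 10, R → 13; minimax = 10.
9 ≠ 10, so there is no saddle point; optimal play is mixed.
R is strictly dominated by C (it gives Row strictly more in every row), so Column never plays it.
On the remaining 2×2 (a1, a2 vs L, C):
Let Row play a1 with probability p. Expected payoff against L: 10p + 9(1−p) = p + 9; against C: 3p + 10(1−p) = −7p + 10.
Setting these equal: p + 9 = −7p + 10 ⇒ 8p = 1 ⇒ p = 1/8, and the value is (1)·(1/8) + 9 = 73/8.
For Column: with q = P(L), equating a1's and a2's payoffs gives 7q + 3 = −q + 10 ⇒ q = 7/8.

73/8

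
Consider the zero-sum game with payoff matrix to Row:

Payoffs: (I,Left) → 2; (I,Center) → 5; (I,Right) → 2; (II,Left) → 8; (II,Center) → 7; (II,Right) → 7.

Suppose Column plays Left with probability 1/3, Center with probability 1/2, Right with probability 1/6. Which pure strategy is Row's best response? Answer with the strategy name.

II

Expected payoff of I: (1/3)·2 + (1/2)·5 + (1/6)·2 = 7/2.
Expected payoff of II: (1/3)·8 + (1/2)·7 + (1/6)·7 = 22/3.
The largest is 22/3, so Row's best response is II.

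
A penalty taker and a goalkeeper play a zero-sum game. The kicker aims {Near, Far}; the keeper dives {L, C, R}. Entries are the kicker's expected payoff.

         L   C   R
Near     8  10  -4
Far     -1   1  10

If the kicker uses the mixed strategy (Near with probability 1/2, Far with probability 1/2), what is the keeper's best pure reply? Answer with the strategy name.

If the keeper plays L, the kicker's expected payoff is (1/2)·8 + (1/2)·(-1) = 7/2.
If the keeper plays C, the kicker's expected payoff is (1/2)·10 + (1/2)·1 = 11/2.
If the keeper plays R, the kicker's expected payoff is (1/2)·(-4) + (1/2)·10 = 3.
The keeper minimizes the kicker's payoff; the smallest is 3, so the best response is R.

R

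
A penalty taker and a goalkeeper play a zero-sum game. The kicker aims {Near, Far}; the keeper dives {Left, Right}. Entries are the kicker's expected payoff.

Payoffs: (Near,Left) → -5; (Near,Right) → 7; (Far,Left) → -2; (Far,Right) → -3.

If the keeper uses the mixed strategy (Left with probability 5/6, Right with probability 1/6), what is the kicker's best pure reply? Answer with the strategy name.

Far

Expected payoff of Near: (5/6)·(-5) + (1/6)·7 = -3.
Expected payoff of Far: (5/6)·(-2) + (1/6)·(-3) = -13/6.
The largest is -13/6, so the kicker's best response is Far.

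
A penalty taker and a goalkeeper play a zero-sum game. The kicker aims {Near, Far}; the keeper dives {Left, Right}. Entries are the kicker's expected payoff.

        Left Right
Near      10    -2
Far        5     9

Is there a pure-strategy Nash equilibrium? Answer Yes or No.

Row minima: Near → -2, Far → 5; maximin = 5.
Column maxima: Left → 10, Right → 9; minimax = 9.
5 ≠ 9, so no pure-strategy equilibrium exists.

No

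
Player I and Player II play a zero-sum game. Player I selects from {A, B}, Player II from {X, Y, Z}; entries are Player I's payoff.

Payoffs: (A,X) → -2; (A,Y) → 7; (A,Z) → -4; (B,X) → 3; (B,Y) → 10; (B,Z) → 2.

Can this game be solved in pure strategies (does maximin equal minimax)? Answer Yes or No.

Row minima: A → -4, B → 2; maximin = 2.
Column maxima: X → 3, Y → 10, Z → 2; minimax = 2.
maximin = minimax = 2, so a saddle point exists.

Yes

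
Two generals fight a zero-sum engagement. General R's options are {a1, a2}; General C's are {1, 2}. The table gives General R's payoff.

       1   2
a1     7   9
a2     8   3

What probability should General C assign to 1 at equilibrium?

Row minima: a1 → 7, a2 → 3; maximin = 7.
Column maxima: 1 → 8, 2 → 9; minimax = 8.
7 ≠ 8, so there is no saddle point; optimal play is mixed.
Let General R play a1 with probability p. Expected payoff against 1: 7p + 8(1−p) = −p + 8; against 2: 9p + 3(1−p) = 6p + 3.
Setting these equal: −p + 8 = 6p + 3 ⇒ −7p = -5 ⇒ p = 5/7, and the value is (-1)·(5/7) + 8 = 51/7.
For General C: with q = P(1), equating a1's and a2's payoffs gives −2q + 9 = 5q + 3 ⇒ q = 6/7.

6/7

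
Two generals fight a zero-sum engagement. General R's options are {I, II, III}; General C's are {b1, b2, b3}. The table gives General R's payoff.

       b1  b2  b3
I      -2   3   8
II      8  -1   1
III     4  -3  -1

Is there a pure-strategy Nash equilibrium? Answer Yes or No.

Row minima: I → -2, II → -1, III → -3; maximin = -1.
Column maxima: b1 → 8, b2 → 3, b3 → 8; minimax = 3.
-1 ≠ 3, so no pure-strategy equilibrium exists.

No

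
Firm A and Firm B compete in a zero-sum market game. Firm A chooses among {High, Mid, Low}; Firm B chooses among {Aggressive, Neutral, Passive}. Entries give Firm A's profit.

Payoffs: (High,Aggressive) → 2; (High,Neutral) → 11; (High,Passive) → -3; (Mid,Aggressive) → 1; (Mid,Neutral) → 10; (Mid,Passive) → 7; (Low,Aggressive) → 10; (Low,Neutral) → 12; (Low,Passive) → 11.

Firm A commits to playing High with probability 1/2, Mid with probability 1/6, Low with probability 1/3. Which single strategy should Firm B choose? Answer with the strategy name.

Passive

If Firm B plays Aggressive, Firm A's expected payoff is (1/2)·2 + (1/6)·1 + (1/3)·10 = 9/2.
If Firm B plays Neutral, Firm A's expected payoff is (1/2)·11 + (1/6)·10 + (1/3)·12 = 67/6.
If Firm B plays Passive, Firm A's expected payoff is (1/2)·(-3) + (1/6)·7 + (1/3)·11 = 10/3.
Firm B minimizes Firm A's payoff; the smallest is 10/3, so the best response is Passive.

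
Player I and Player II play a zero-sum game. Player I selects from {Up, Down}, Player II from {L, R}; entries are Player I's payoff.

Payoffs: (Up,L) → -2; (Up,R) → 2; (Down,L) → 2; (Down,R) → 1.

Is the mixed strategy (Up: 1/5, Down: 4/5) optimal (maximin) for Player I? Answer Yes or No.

Against L this mix gives (1/5)·(-2) + (4/5)·2 = 6/5.
Against R this mix gives (1/5)·2 + (4/5)·1 = 6/5.
All of Player II's active replies (L, R) yield 6/5, and no column does worse for Player I. The mix makes Player II indifferent and guarantees 6/5, so it is optimal.

Yes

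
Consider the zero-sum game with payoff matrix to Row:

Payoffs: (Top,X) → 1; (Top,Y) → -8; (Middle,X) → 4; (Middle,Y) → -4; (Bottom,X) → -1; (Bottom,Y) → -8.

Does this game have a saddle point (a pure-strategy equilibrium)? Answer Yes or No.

Yes

Row minima: Top → -8, Middle → -4, Bottom → -8; maximin = -4.
Column maxima: X → 4, Y → -4; minimax = -4.
maximin = minimax = -4, so a saddle point exists.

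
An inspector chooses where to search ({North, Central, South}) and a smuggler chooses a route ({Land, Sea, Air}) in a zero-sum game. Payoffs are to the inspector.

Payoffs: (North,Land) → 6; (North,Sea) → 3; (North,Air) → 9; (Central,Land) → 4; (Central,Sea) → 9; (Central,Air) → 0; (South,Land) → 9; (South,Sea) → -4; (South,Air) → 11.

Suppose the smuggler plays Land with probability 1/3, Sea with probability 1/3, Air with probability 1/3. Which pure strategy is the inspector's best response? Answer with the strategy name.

North

Expected payoff of North: (1/3)·6 + (1/3)·3 + (1/3)·9 = 6.
Expected payoff of Central: (1/3)·4 + (1/3)·9 + (1/3)·0 = 13/3.
Expected payoff of South: (1/3)·9 + (1/3)·(-4) + (1/3)·11 = 16/3.
The largest is 6, so the inspector's best response is North.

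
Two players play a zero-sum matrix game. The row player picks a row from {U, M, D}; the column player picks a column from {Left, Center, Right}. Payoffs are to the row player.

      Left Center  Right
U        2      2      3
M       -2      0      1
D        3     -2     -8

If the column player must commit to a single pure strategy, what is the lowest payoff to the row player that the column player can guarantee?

2

Column maxima: Left → 3, Center → 2, Right → 3.
The smallest of these is 2.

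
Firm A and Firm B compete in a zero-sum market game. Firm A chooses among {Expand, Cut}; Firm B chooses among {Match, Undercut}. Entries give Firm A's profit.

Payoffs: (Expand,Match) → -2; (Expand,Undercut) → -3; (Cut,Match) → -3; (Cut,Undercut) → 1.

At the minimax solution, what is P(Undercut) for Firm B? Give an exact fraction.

Row minima: Expand → -3, Cut → -3; maximin = -3.
Column maxima: Match → -2, Undercut → 1; minimax = -2.
-3 ≠ -2, so there is no saddle point; optimal play is mixed.
Let Firm A play Expand with probability p. Expected payoff against Match: (-2)p + (-3)(1−p) = p − 3; against Undercut: (-3)p + 1(1−p) = −4p + 1.
Setting these equal: p − 3 = −4p + 1 ⇒ 5p = 4 ⇒ p = 4/5, and the value is (1)·(4/5) − 3 = -11/5.
For Firm B: with q = P(Match), equating Expand's and Cut's payoffs gives q − 3 = −4q + 1 ⇒ q = 4/5.

1/5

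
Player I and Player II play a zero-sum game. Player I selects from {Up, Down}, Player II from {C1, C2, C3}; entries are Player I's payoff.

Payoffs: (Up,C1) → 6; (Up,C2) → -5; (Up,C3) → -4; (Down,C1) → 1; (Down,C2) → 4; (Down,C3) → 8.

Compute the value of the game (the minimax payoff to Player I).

Row minima: Up → -5, Down → 1; maximin = 1.
Column maxima: C1 → 6, C2 → 4, C3 → 8; minimax = 4.
1 ≠ 4, so there is no saddle point; optimal play is mixed.
C3 is strictly dominated by C2 (it gives Player I strictly more in every row), so Player II never plays it.
On the remaining 2×2 (Up, Down vs C1, C2):
Let Player I play Up with probability p. Expected payoff against C1: 6p + 1(1−p) = 5p + 1; against C2: (-5)p + 4(1−p) = −9p + 4.
Setting these equal: 5p + 1 = −9p + 4 ⇒ 14p = 3 ⇒ p = 3/14, and the value is (5)·(3/14) + 1 = 29/14.
For Player II: with q = P(C1), equating Up's and Down's payoffs gives 11q − 5 = −3q + 4 ⇒ q = 9/14.

29/14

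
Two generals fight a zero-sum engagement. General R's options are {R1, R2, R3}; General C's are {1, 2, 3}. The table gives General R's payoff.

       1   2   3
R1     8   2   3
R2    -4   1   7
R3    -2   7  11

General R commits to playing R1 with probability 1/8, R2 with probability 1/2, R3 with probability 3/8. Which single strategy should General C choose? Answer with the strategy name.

If General C plays 1, General R's expected payoff is (1/8)·8 + (1/2)·(-4) + (3/8)·(-2) = -7/4.
If General C plays 2, General R's expected payoff is (1/8)·2 + (1/2)·1 + (3/8)·7 = 27/8.
If General C plays 3, General R's expected payoff is (1/8)·3 + (1/2)·7 + (3/8)·11 = 8.
General C minimizes General R's payoff; the smallest is -7/4, so the best response is 1.

1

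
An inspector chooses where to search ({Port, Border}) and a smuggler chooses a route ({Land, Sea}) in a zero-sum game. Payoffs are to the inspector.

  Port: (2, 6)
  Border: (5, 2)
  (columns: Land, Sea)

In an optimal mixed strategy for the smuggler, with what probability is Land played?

Row minima: Port → 2, Border → 2; maximin = 2.
Column maxima: Land → 5, Sea → 6; minimax = 5.
2 ≠ 5, so there is no saddle point; optimal play is mixed.
Let the inspector play Port with probability p. Expected payoff against Land: 2p + 5(1−p) = −3p + 5; against Sea: 6p + 2(1−p) = 4p + 2.
Setting these equal: −3p + 5 = 4p + 2 ⇒ −7p = -3 ⇒ p = 3/7, and the value is (-3)·(3/7) + 5 = 26/7.
For the smuggler: with q = P(Land), equating Port's and Border's payoffs gives −4q + 6 = 3q + 2 ⇒ q = 4/7.

4/7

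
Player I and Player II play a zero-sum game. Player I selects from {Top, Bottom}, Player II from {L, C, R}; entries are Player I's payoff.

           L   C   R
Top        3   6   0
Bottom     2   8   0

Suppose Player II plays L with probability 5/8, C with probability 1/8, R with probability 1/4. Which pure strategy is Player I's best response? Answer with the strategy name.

Top

Expected payoff of Top: (5/8)·3 + (1/8)·6 + (1/4)·0 = 21/8.
Expected payoff of Bottom: (5/8)·2 + (1/8)·8 + (1/4)·0 = 9/4.
The largest is 21/8, so Player I's best response is Top.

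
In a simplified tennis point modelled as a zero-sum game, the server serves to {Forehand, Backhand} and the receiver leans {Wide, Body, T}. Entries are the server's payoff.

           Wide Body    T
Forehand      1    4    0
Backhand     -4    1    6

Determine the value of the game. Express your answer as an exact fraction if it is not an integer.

Row minima: Forehand → 0, Backhand → -4; maximin = 0.
Column maxima: Wide → 1, Body → 4, T → 6; minimax = 1.
0 ≠ 1, so there is no saddle point; optimal play is mixed.
Body is strictly dominated by Wide (it gives the server strictly more in every row), so the receiver never plays it.
On the remaining 2×2 (Forehand, Backhand vs Wide, T):
Let the server play Forehand with probability p. Expected payoff against Wide: 1p + (-4)(1−p) = 5p − 4; against T: 0p + 6(1−p) = −6p + 6.
Setting these equal: 5p − 4 = −6p + 6 ⇒ 11p = 10 ⇒ p = 10/11, and the value is (5)·(10/11) − 4 = 6/11.
For the receiver: with q = P(Wide), equating Forehand's and Backhand's payoffs gives q = −10q + 6 ⇒ q = 6/11.

6/11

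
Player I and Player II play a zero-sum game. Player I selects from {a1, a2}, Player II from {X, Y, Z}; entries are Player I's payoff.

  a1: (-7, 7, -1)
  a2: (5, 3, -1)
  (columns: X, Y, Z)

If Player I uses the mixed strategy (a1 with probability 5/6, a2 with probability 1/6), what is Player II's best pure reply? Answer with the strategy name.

If Player II plays X, Player I's expected payoff is (5/6)·(-7) + (1/6)·5 = -5.
If Player II plays Y, Player I's expected payoff is (5/6)·7 + (1/6)·3 = 19/3.
If Player II plays Z, Player I's expected payoff is (5/6)·(-1) + (1/6)·(-1) = -1.
Player II minimizes Player I's payoff; the smallest is -5, so the best response is X.

X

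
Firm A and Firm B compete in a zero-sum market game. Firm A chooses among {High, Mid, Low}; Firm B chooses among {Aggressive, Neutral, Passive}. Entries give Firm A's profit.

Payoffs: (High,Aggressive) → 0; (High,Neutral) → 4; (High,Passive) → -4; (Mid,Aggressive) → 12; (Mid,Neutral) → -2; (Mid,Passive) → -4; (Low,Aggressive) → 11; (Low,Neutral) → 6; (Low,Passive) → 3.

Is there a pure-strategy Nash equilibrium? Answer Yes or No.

Yes

Row minima: High → -4, Mid → -4, Low → 3; maximin = 3.
Column maxima: Aggressive → 12, Neutral → 6, Passive → 3; minimax = 3.
maximin = minimax = 3, so a saddle point exists.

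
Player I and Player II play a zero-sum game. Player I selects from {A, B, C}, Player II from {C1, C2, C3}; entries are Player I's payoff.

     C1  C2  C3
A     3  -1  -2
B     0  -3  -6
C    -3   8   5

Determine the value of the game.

Row minima: A → -2, B → -6, C → -3; maximin = -2.
Column maxima: C1 → 3, C2 → 8, C3 → 5; minimax = 3.
-2 ≠ 3, so there is no saddle point; optimal play is mixed.
B is strictly dominated by A, so Player I never plays it.
C2 is strictly dominated by C3 (it gives Player I strictly more in every row), so Player II never plays it.
On the remaining 2×2 (A, C vs C1, C3):
Let Player I play A with probability p. Expected payoff against C1: 3p + (-3)(1−p) = 6p − 3; against C3: (-2)p + 5(1−p) = −7p + 5.
Setting these equal: 6p − 3 = −7p + 5 ⇒ 13p = 8 ⇒ p = 8/13, and the value is (6)·(8/13) − 3 = 9/13.
For Player II: with q = P(C1), equating A's and C's payoffs gives 5q − 2 = −8q + 5 ⇒ q = 7/13.

9/13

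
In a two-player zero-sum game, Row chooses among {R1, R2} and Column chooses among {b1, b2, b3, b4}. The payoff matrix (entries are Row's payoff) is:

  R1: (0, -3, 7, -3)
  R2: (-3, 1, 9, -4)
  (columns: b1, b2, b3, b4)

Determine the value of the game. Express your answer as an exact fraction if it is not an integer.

-3

Row minima: R1 → -3, R2 → -4; maximin = -3.
Column maxima: b1 → 0, b2 → 1, b3 → 9, b4 → -3; minimax = -3.
Since maximin = minimax = -3, there is a saddle point and the value is -3.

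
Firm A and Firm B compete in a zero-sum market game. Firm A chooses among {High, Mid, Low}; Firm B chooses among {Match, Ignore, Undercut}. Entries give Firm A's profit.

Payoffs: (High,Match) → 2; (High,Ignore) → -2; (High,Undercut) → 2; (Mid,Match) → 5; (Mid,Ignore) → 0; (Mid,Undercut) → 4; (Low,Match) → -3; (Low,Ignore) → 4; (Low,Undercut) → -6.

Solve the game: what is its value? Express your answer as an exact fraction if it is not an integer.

Row minima: High → -2, Mid → 0, Low → -6; maximin = 0.
Column maxima: Match → 5, Ignore → 4, Undercut → 4; minimax = 4.
0 ≠ 4, so there is no saddle point; optimal play is mixed.
High is strictly dominated by Mid, so Firm A never plays it.
With High eliminated, Match is strictly dominated by Undercut (it gives Firm A strictly more in every remaining row), so Firm B never plays it.
On the remaining 2×2 (Mid, Low vs Ignore, Undercut):
Let Firm A play Mid with probability p. Expected payoff against Ignore: 0p + 4(1−p) = −4p + 4; against Undercut: 4p + (-6)(1−p) = 10p − 6.
Setting these equal: −4p + 4 = 10p − 6 ⇒ −14p = -10 ⇒ p = 5/7, and the value is (-4)·(5/7) + 4 = 8/7.
For Firm B: with q = P(Ignore), equating Mid's and Low's payoffs gives −4q + 4 = 10q − 6 ⇒ q = 5/7.

8/7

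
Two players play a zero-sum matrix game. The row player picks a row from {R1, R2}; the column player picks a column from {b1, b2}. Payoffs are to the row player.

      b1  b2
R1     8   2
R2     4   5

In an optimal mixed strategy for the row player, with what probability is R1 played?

1/7

Row minima: R1 → 2, R2 → 4; maximin = 4.
Column maxima: b1 → 8, b2 → 5; minimax = 5.
4 ≠ 5, so there is no saddle point; optimal play is mixed.
Let the row player play R1 with probability p. Expected payoff against b1: 8p + 4(1−p) = 4p + 4; against b2: 2p + 5(1−p) = −3p + 5.
Setting these equal: 4p + 4 = −3p + 5 ⇒ 7p = 1 ⇒ p = 1/7, and the value is (4)·(1/7) + 4 = 32/7.
For the column player: with q = P(b1), equating R1's and R2's payoffs gives 6q + 2 = −q + 5 ⇒ q = 3/7.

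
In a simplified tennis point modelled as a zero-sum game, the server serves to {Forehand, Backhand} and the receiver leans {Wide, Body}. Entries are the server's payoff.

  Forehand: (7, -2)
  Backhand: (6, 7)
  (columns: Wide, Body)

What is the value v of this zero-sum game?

Row minima: Forehand → -2, Backhand → 6; maximin = 6.
Column maxima: Wide → 7, Body → 7; minimax = 7.
6 ≠ 7, so there is no saddle point; optimal play is mixed.
Let the server play Forehand with probability p. Expected payoff against Wide: 7p + 6(1−p) = p + 6; against Body: (-2)p + 7(1−p) = −9p + 7.
Setting these equal: p + 6 = −9p + 7 ⇒ 10p = 1 ⇒ p = 1/10, and the value is (1)·(1/10) + 6 = 61/10.
For the receiver: with q = P(Wide), equating Forehand's and Backhand's payoffs gives 9q − 2 = −q + 7 ⇒ q = 9/10.

61/10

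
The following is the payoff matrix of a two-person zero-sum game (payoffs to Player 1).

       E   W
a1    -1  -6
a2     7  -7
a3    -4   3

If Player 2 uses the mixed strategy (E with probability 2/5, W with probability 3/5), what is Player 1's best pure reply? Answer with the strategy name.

a3

Expected payoff of a1: (2/5)·(-1) + (3/5)·(-6) = -4.
Expected payoff of a2: (2/5)·7 + (3/5)·(-7) = -7/5.
Expected payoff of a3: (2/5)·(-4) + (3/5)·3 = 1/5.
The largest is 1/5, so Player 1's best response is a3.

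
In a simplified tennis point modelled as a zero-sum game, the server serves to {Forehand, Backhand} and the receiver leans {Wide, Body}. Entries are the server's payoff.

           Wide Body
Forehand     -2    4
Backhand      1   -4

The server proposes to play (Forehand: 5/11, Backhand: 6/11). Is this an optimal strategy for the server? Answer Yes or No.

Against Wide this mix gives (5/11)·(-2) + (6/11)·1 = -4/11.
Against Body this mix gives (5/11)·4 + (6/11)·(-4) = -4/11.
All of the receiver's active replies (Wide, Body) yield -4/11, and no column does worse for the server. The mix makes the receiver indifferent and guarantees -4/11, so it is optimal.

Yes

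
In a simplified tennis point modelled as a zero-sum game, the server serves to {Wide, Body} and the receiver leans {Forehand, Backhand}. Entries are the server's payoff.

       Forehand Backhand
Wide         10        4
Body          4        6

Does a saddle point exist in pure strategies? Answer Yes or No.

Row minima: Wide → 4, Body → 4; maximin = 4.
Column maxima: Forehand → 10, Backhand → 6; minimax = 6.
4 ≠ 6, so no pure-strategy equilibrium exists.

No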